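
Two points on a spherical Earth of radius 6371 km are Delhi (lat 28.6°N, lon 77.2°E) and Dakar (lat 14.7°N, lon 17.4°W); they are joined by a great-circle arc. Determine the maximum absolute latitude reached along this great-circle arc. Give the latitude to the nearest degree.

The great circle lies in the plane with unit normal n̂ = (p₁ × p₂)/|p₁ × p₂|.
Here n̂_z ≈ -0.848; the vertex latitude is φ_max = arccos|n̂_z| ≈ 32.0°.
Check via Clairaut: cos φ_max = |cos φ₁| · sin C = cos(28.6°)·sin(74.9°) ≈ 0.848, again giving ≈ 32.0°.

≈ 32°N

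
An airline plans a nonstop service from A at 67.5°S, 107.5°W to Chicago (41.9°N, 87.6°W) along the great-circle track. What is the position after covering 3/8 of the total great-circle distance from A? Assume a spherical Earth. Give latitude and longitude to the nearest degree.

From cos δ = sin φ₁ sin φ₂ + cos φ₁ cos φ₂ cos Δλ, the central angle is δ ≈ 1.927 rad (110.4°).
Interpolate at f = 3/8 with slerp weights a = sin((1−f)δ)/sin δ ≈ 0.996, b = sin(fδ)/sin δ ≈ 0.706.
p = a·p₁ + b·p₂ ≈ (-0.093, -0.889, -0.449); φ = arcsin(p_z) ≈ -26.69°, λ = atan2(p_y, p_x) ≈ -95.95°.

≈ 27°S, 96°W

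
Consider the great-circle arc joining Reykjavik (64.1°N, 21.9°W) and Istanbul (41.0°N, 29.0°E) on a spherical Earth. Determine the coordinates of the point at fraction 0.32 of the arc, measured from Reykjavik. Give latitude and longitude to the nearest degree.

From cos δ = sin φ₁ sin φ₂ + cos φ₁ cos φ₂ cos Δλ, the central angle is δ ≈ 0.647 rad (37.1°).
Interpolate at f = 0.32 with slerp weights a = sin((1−f)δ)/sin δ ≈ 0.707, b = sin(fδ)/sin δ ≈ 0.341.
p = a·p₁ + b·p₂ ≈ (0.511, 0.010, 0.859); φ = arcsin(p_z) ≈ 59.23°, λ = atan2(p_y, p_x) ≈ 1.08°.

≈ 59°N, 1°E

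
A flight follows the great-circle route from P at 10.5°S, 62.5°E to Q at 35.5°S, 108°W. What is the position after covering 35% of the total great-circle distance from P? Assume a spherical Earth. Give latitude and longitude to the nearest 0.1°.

Convert each endpoint to a unit vector on the sphere (x = cos φ cos λ, y = cos φ sin λ, z = sin φ).
The central angle between the endpoints is δ = arccos(p₁·p₂) ≈ 2.324 rad (133.1°).
Interpolate at f = 0.35 with slerp weights a = sin((1−f)δ)/sin δ ≈ 1.368, b = sin(fδ)/sin δ ≈ 0.996.
p = a·p₁ + b·p₂ ≈ (0.371, 0.422, -0.827); φ = arcsin(p_z) ≈ -55.83°, λ = atan2(p_y, p_x) ≈ 48.72°.

≈ 55.8°S, 48.7°E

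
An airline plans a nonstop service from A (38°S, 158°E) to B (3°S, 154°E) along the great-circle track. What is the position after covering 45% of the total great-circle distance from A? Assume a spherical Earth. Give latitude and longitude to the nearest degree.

≈ (22°S, 156°E)

Write both endpoints as unit vectors p₁, p₂ with components (cos φ cos λ, cos φ sin λ, sin φ).
The central angle between the endpoints is δ = arccos(p₁·p₂) ≈ 0.614 rad (35.2°).
Interpolate at f = 0.45 with slerp weights a = sin((1−f)δ)/sin δ ≈ 0.575, b = sin(fδ)/sin δ ≈ 0.474.
p = a·p₁ + b·p₂ ≈ (-0.845, 0.377, -0.379); φ = arcsin(p_z) ≈ -22.26°, λ = atan2(p_y, p_x) ≈ 155.96°.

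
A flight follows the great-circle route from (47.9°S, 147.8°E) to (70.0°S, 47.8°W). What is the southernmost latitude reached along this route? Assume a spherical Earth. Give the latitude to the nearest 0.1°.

The great circle lies in the plane with unit normal n̂ = (p₁ × p₂)/|p₁ × p₂|.
Here n̂_z ≈ +0.070; the vertex latitude is φ_max = arccos|n̂_z| ≈ 86.0°.
Check via Clairaut: cos φ_max = |cos φ₁| · sin C = cos(47.9°)·sin(174.0°) ≈ 0.070, again giving ≈ 86.0°.

≈ 86.0°S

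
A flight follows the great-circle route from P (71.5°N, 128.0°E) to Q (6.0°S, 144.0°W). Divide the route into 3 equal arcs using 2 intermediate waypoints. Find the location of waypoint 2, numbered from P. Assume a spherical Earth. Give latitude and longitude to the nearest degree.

Write both endpoints as unit vectors p₁, p₂ with components (cos φ cos λ, cos φ sin λ, sin φ).
The central angle between the endpoints is δ = arccos(p₁·p₂) ≈ 1.659 rad (95.1°).
Interpolate at f = 2/3 with slerp weights a = sin((1−f)δ)/sin δ ≈ 0.527, b = sin(fδ)/sin δ ≈ 0.897.
p = a·p₁ + b·p₂ ≈ (-0.825, -0.393, 0.406); φ = arcsin(p_z) ≈ 23.97°, λ = atan2(p_y, p_x) ≈ -154.54°.

≈ (24°N, 155°W)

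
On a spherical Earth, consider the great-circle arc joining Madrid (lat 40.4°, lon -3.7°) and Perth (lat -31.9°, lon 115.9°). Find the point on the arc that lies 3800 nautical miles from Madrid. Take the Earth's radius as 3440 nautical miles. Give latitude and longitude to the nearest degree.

≈ lat 10°, lon 60°

From cos δ = sin φ₁ sin φ₂ + cos φ₁ cos φ₂ cos Δλ, the central angle is δ ≈ 2.294 rad (131.4°). The total great-circle distance is δ·R ≈ 2.294 × 3440 ≈ 7892 nmi, so the target fraction is f = 3800/7892 ≈ 0.482.
Interpolate at f ≈ 0.482 with slerp weights a = sin((1−f)δ)/sin δ ≈ 1.238, b = sin(fδ)/sin δ ≈ 1.192.
p = a·p₁ + b·p₂ ≈ (0.499, 0.849, 0.173); φ = arcsin(p_z) ≈ 9.95°, λ = atan2(p_y, p_x) ≈ 59.56°.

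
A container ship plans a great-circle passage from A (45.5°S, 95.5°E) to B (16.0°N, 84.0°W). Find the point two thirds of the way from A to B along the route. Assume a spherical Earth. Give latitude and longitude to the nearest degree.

Convert each endpoint to a unit vector on the sphere (x = cos φ cos λ, y = cos φ sin λ, z = sin φ).
The central angle between the endpoints is δ = arccos(p₁·p₂) ≈ 2.627 rad (150.5°).
Interpolate at f = 2/3 with slerp weights a = sin((1−f)δ)/sin δ ≈ 1.559, b = sin(fδ)/sin δ ≈ 1.998.
p = a·p₁ + b·p₂ ≈ (0.096, -0.822, -0.562); φ = arcsin(p_z) ≈ -34.16°, λ = atan2(p_y, p_x) ≈ -83.34°.

≈ (34°S, 83°W)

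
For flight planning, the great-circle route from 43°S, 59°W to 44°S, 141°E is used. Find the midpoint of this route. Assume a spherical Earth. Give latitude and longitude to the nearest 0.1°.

≈ 79.6°S, 136.3°W

From cos δ = sin φ₁ sin φ₂ + cos φ₁ cos φ₂ cos Δλ, the central angle is δ ≈ 1.591 rad (91.2°).
Interpolate at f = 1/2 with slerp weights a = sin((1−f)δ)/sin δ ≈ 0.715, b = sin(fδ)/sin δ ≈ 0.715.
p = a·p₁ + b·p₂ ≈ (-0.130, -0.124, -0.984); φ = arcsin(p_z) ≈ -79.62°, λ = atan2(p_y, p_x) ≈ -136.31°.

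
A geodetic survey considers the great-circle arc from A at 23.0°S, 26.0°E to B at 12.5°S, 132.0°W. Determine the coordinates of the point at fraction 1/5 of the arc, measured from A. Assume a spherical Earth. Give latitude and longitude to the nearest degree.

≈ 45°S, 5°E

From cos δ = sin φ₁ sin φ₂ + cos φ₁ cos φ₂ cos Δλ, the central angle is δ ≈ 2.417 rad (138.5°).
Interpolate at f = 1/5 with slerp weights a = sin((1−f)δ)/sin δ ≈ 1.410, b = sin(fδ)/sin δ ≈ 0.701.
p = a·p₁ + b·p₂ ≈ (0.709, 0.060, -0.703); φ = arcsin(p_z) ≈ -44.65°, λ = atan2(p_y, p_x) ≈ 4.87°.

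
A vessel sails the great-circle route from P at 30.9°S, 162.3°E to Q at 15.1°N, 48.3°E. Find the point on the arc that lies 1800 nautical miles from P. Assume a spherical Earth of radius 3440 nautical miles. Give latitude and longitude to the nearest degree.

Convert each endpoint to a unit vector on the sphere (x = cos φ cos λ, y = cos φ sin λ, z = sin φ).
The central angle between the endpoints is δ = arccos(p₁·p₂) ≈ 2.061 rad (118.1°). The total great-circle distance is δ·R ≈ 2.061 × 3440 ≈ 7090 nmi, so the target fraction is f = 1800/7090 ≈ 0.254.
Interpolate at f ≈ 0.254 with slerp weights a = sin((1−f)δ)/sin δ ≈ 1.133, b = sin(fδ)/sin δ ≈ 0.566.
p = a·p₁ + b·p₂ ≈ (-0.562, 0.704, -0.434); φ = arcsin(p_z) ≈ -25.73°, λ = atan2(p_y, p_x) ≈ 128.62°.

≈ 26°S, 129°E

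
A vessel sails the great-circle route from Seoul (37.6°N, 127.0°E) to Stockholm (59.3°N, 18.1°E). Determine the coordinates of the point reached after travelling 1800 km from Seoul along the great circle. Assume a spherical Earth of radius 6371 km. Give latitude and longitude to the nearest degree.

Convert each endpoint to a unit vector on the sphere (x = cos φ cos λ, y = cos φ sin λ, z = sin φ).
The central angle between the endpoints is δ = arccos(p₁·p₂) ≈ 1.166 rad (66.8°). The total great-circle distance is δ·R ≈ 1.166 × 6371 ≈ 7430 km, so the target fraction is f = 1800/7430 ≈ 0.242.
Interpolate at f ≈ 0.242 with slerp weights a = sin((1−f)δ)/sin δ ≈ 0.841, b = sin(fδ)/sin δ ≈ 0.303.
p = a·p₁ + b·p₂ ≈ (-0.254, 0.580, 0.774); φ = arcsin(p_z) ≈ 50.70°, λ = atan2(p_y, p_x) ≈ 113.63°.

≈ (51°N, 114°E)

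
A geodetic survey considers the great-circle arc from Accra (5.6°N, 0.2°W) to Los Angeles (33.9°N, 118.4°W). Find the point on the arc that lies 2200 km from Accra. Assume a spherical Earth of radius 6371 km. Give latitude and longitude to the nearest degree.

Write both endpoints as unit vectors p₁, p₂ with components (cos φ cos λ, cos φ sin λ, sin φ).
The central angle between the endpoints is δ = arccos(p₁·p₂) ≈ 1.913 rad (109.6°). The total great-circle distance is δ·R ≈ 1.913 × 6371 ≈ 12190 km, so the target fraction is f = 2200/12190 ≈ 0.180.
Interpolate at f ≈ 0.180 with slerp weights a = sin((1−f)δ)/sin δ ≈ 1.062, b = sin(fδ)/sin δ ≈ 0.359.
p = a·p₁ + b·p₂ ≈ (0.915, -0.266, 0.304); φ = arcsin(p_z) ≈ 17.70°, λ = atan2(p_y, p_x) ≈ -16.22°.

≈ 18°N, 16°W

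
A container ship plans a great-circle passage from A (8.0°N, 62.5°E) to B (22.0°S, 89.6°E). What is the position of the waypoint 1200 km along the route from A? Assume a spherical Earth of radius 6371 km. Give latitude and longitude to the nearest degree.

Convert each endpoint to a unit vector on the sphere (x = cos φ cos λ, y = cos φ sin λ, z = sin φ).
The central angle between the endpoints is δ = arccos(p₁·p₂) ≈ 0.699 rad (40.1°). The total great-circle distance is δ·R ≈ 0.699 × 6371 ≈ 4456 km, so the target fraction is f = 1200/4456 ≈ 0.269.
Interpolate at f ≈ 0.269 with slerp weights a = sin((1−f)δ)/sin δ ≈ 0.760, b = sin(fδ)/sin δ ≈ 0.291.
p = a·p₁ + b·p₂ ≈ (0.349, 0.937, -0.003); φ = arcsin(p_z) ≈ -0.18°, λ = atan2(p_y, p_x) ≈ 69.56°.

≈ (0°N, 70°E)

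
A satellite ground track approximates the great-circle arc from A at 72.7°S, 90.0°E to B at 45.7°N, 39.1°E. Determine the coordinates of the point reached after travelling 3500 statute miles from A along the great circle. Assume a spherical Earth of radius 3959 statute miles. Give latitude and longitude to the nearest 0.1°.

Convert each endpoint to a unit vector on the sphere (x = cos φ cos λ, y = cos φ sin λ, z = sin φ).
The central angle between the endpoints is δ = arccos(p₁·p₂) ≈ 2.156 rad (123.5°). The total great-circle distance is δ·R ≈ 2.156 × 3959 ≈ 8535 mi, so the target fraction is f = 3500/8535 ≈ 0.410.
Interpolate at f ≈ 0.410 with slerp weights a = sin((1−f)δ)/sin δ ≈ 1.146, b = sin(fδ)/sin δ ≈ 0.928.
p = a·p₁ + b·p₂ ≈ (0.503, 0.750, -0.431); φ = arcsin(p_z) ≈ -25.51°, λ = atan2(p_y, p_x) ≈ 56.15°.

≈ 25.5°S, 56.1°E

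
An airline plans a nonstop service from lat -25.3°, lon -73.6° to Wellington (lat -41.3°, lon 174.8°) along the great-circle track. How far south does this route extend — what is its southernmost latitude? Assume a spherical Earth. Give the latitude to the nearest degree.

The great circle lies in the plane with unit normal n̂ = (p₁ × p₂)/|p₁ × p₂|.
Here n̂_z ≈ -0.632; the vertex latitude is φ_max = arccos|n̂_z| ≈ 50.8°.
Check via Clairaut: cos φ_max = |cos φ₁| · sin C = cos(25.3°)·sin(135.7°) ≈ 0.632, again giving ≈ 50.8°.

≈ -51°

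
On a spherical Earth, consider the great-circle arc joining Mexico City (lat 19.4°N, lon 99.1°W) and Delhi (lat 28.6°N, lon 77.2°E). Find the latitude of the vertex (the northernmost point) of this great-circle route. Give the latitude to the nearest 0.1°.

≈ 85.9°N

The great circle lies in the plane with unit normal n̂ = (p₁ × p₂)/|p₁ × p₂|.
Here n̂_z ≈ +0.072; the vertex latitude is φ_max = arccos|n̂_z| ≈ 85.9°.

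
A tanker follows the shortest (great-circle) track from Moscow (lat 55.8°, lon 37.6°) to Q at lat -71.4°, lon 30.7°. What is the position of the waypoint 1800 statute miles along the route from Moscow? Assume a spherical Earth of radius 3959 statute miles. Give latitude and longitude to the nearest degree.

≈ lat 30°, lon 36°

Write both endpoints as unit vectors p₁, p₂ with components (cos φ cos λ, cos φ sin λ, sin φ).
The central angle between the endpoints is δ = arccos(p₁·p₂) ≈ 2.222 rad (127.3°). The total great-circle distance is δ·R ≈ 2.222 × 3959 ≈ 8796 mi, so the target fraction is f = 1800/8796 ≈ 0.205.
Interpolate at f ≈ 0.205 with slerp weights a = sin((1−f)δ)/sin δ ≈ 1.233, b = sin(fδ)/sin δ ≈ 0.552.
p = a·p₁ + b·p₂ ≈ (0.700, 0.513, 0.497); φ = arcsin(p_z) ≈ 29.77°, λ = atan2(p_y, p_x) ≈ 36.20°.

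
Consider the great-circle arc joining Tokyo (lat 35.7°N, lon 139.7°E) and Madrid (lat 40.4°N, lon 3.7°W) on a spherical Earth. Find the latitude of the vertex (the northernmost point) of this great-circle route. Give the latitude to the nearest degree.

≈ 68°N

The great circle lies in the plane with unit normal n̂ = (p₁ × p₂)/|p₁ × p₂|.
Here n̂_z ≈ -0.371; the vertex latitude is φ_max = arccos|n̂_z| ≈ 68.2°.
Check via Clairaut: cos φ_max = |cos φ₁| · sin C = cos(35.7°)·sin(27.2°) ≈ 0.371, again giving ≈ 68.2°.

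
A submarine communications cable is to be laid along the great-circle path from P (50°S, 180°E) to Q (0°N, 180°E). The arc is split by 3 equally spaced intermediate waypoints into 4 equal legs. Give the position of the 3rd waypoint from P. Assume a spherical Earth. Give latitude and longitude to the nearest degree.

≈ (12°S, 180°E)

Convert each endpoint to a unit vector on the sphere (x = cos φ cos λ, y = cos φ sin λ, z = sin φ).
The central angle between the endpoints is δ = arccos(p₁·p₂) ≈ 0.873 rad (50.0°).
Interpolate at f = 3/4 with slerp weights a = sin((1−f)δ)/sin δ ≈ 0.283, b = sin(fδ)/sin δ ≈ 0.795.
p = a·p₁ + b·p₂ ≈ (-0.976, 0.000, -0.216); φ = arcsin(p_z) ≈ -12.50°, λ = atan2(p_y, p_x) ≈ 180.00°.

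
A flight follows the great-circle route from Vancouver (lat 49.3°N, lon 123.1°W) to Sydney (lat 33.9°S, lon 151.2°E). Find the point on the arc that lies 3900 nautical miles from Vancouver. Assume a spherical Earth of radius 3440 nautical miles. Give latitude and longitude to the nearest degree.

≈ lat 3°N, lon 177°W

From cos δ = sin φ₁ sin φ₂ + cos φ₁ cos φ₂ cos Δλ, the central angle is δ ≈ 1.963 rad (112.5°). The total great-circle distance is δ·R ≈ 1.963 × 3440 ≈ 6753 nmi, so the target fraction is f = 3900/6753 ≈ 0.578.
Interpolate at f ≈ 0.578 with slerp weights a = sin((1−f)δ)/sin δ ≈ 0.798, b = sin(fδ)/sin δ ≈ 0.980.
p = a·p₁ + b·p₂ ≈ (-0.997, -0.044, 0.058); φ = arcsin(p_z) ≈ 3.34°, λ = atan2(p_y, p_x) ≈ -177.48°.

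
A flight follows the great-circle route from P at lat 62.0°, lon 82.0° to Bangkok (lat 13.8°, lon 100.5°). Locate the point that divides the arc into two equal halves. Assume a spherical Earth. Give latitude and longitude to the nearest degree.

≈ lat 38°, lon 94°

The haversine formula gives a central angle δ ≈ 0.872 rad (50.0°) between the endpoints.
Interpolate at f = 1/2 with slerp weights a = sin((1−f)δ)/sin δ ≈ 0.552, b = sin(fδ)/sin δ ≈ 0.552.
p = a·p₁ + b·p₂ ≈ (-0.062, 0.783, 0.619); φ = arcsin(p_z) ≈ 38.22°, λ = atan2(p_y, p_x) ≈ 94.50°.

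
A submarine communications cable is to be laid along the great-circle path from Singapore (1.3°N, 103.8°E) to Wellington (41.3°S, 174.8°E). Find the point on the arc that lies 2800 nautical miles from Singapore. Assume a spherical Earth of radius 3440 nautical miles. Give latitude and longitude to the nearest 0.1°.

≈ 28.8°S, 141.1°E

From cos δ = sin φ₁ sin φ₂ + cos φ₁ cos φ₂ cos Δλ, the central angle is δ ≈ 1.339 rad (76.7°). The total great-circle distance is δ·R ≈ 1.339 × 3440 ≈ 4607 nmi, so the target fraction is f = 2800/4607 ≈ 0.608.
Interpolate at f ≈ 0.608 with slerp weights a = sin((1−f)δ)/sin δ ≈ 0.515, b = sin(fδ)/sin δ ≈ 0.747.
p = a·p₁ + b·p₂ ≈ (-0.682, 0.551, -0.481); φ = arcsin(p_z) ≈ -28.77°, λ = atan2(p_y, p_x) ≈ 141.05°.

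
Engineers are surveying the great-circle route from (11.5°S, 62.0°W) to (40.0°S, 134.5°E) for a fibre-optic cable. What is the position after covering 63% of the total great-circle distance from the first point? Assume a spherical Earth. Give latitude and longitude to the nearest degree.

Convert each endpoint to a unit vector on the sphere (x = cos φ cos λ, y = cos φ sin λ, z = sin φ).
The central angle between the endpoints is δ = arccos(p₁·p₂) ≈ 2.204 rad (126.3°).
Interpolate at f = 0.63 with slerp weights a = sin((1−f)δ)/sin δ ≈ 0.903, b = sin(fδ)/sin δ ≈ 1.220.
p = a·p₁ + b·p₂ ≈ (-0.240, -0.115, -0.964); φ = arcsin(p_z) ≈ -74.60°, λ = atan2(p_y, p_x) ≈ -154.39°.

≈ (75°S, 154°W)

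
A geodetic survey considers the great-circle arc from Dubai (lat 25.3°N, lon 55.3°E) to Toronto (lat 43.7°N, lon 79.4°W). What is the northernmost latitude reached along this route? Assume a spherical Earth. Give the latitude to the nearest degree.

≈ 62°N

The great circle lies in the plane with unit normal n̂ = (p₁ × p₂)/|p₁ × p₂|.
Here n̂_z ≈ -0.471; the vertex latitude is φ_max = arccos|n̂_z| ≈ 61.9°.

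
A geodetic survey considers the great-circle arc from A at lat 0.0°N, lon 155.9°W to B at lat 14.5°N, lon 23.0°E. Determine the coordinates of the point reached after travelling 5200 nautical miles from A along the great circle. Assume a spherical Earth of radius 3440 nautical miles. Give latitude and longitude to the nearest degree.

Write both endpoints as unit vectors p₁, p₂ with components (cos φ cos λ, cos φ sin λ, sin φ).
The central angle between the endpoints is δ = arccos(p₁·p₂) ≈ 2.888 rad (165.5°). The total great-circle distance is δ·R ≈ 2.888 × 3440 ≈ 9934 nmi, so the target fraction is f = 5200/9934 ≈ 0.523.
Interpolate at f ≈ 0.523 with slerp weights a = sin((1−f)δ)/sin δ ≈ 3.908, b = sin(fδ)/sin δ ≈ 3.976.
p = a·p₁ + b·p₂ ≈ (-0.024, -0.092, 0.996); φ = arcsin(p_z) ≈ 84.57°, λ = atan2(p_y, p_x) ≈ -104.57°.

≈ lat 85°N, lon 105°W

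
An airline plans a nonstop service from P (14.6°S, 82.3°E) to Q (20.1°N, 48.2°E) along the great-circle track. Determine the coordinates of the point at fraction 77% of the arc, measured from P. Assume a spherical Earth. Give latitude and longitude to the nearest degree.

The haversine formula gives a central angle δ ≈ 0.842 rad (48.2°) between the endpoints.
Interpolate at f = 0.77 with slerp weights a = sin((1−f)δ)/sin δ ≈ 0.258, b = sin(fδ)/sin δ ≈ 0.810.
p = a·p₁ + b·p₂ ≈ (0.540, 0.814, 0.213); φ = arcsin(p_z) ≈ 12.31°, λ = atan2(p_y, p_x) ≈ 56.44°.

≈ (12°N, 56°E)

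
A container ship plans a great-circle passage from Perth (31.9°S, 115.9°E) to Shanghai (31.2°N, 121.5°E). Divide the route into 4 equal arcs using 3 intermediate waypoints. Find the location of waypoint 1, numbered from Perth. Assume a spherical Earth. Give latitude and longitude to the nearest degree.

Convert each endpoint to a unit vector on the sphere (x = cos φ cos λ, y = cos φ sin λ, z = sin φ).
The central angle between the endpoints is δ = arccos(p₁·p₂) ≈ 1.105 rad (63.3°).
Interpolate at f = 1/4 with slerp weights a = sin((1−f)δ)/sin δ ≈ 0.825, b = sin(fδ)/sin δ ≈ 0.305.
p = a·p₁ + b·p₂ ≈ (-0.442, 0.853, -0.278); φ = arcsin(p_z) ≈ -16.13°, λ = atan2(p_y, p_x) ≈ 117.42°.

≈ (16°S, 117°E)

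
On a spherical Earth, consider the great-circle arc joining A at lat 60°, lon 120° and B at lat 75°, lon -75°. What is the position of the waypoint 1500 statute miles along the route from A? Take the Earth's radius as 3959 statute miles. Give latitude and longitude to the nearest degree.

Write both endpoints as unit vectors p₁, p₂ with components (cos φ cos λ, cos φ sin λ, sin φ).
The central angle between the endpoints is δ = arccos(p₁·p₂) ≈ 0.779 rad (44.6°). The total great-circle distance is δ·R ≈ 0.779 × 3959 ≈ 3085 mi, so the target fraction is f = 1500/3085 ≈ 0.486.
Interpolate at f ≈ 0.486 with slerp weights a = sin((1−f)δ)/sin δ ≈ 0.555, b = sin(fδ)/sin δ ≈ 0.526.
p = a·p₁ + b·p₂ ≈ (-0.103, 0.109, 0.989); φ = arcsin(p_z) ≈ 81.38°, λ = atan2(p_y, p_x) ≈ 133.61°.

≈ lat 81°, lon 134°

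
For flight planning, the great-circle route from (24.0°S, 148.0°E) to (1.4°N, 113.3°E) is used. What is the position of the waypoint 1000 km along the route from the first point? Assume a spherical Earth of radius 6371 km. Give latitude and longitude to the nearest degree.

From cos δ = sin φ₁ sin φ₂ + cos φ₁ cos φ₂ cos Δλ, the central angle is δ ≈ 0.736 rad (42.2°). The total great-circle distance is δ·R ≈ 0.736 × 6371 ≈ 4691 km, so the target fraction is f = 1000/4691 ≈ 0.213.
Interpolate at f ≈ 0.213 with slerp weights a = sin((1−f)δ)/sin δ ≈ 0.815, b = sin(fδ)/sin δ ≈ 0.233.
p = a·p₁ + b·p₂ ≈ (-0.724, 0.608, -0.326); φ = arcsin(p_z) ≈ -19.02°, λ = atan2(p_y, p_x) ≈ 139.95°.

≈ (19°S, 140°E)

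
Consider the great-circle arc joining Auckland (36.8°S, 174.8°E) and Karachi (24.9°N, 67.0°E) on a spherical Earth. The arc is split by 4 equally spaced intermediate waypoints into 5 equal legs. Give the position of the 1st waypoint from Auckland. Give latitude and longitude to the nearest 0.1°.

The haversine formula gives a central angle δ ≈ 2.065 rad (118.3°) between the endpoints.
Interpolate at f = 1/5 with slerp weights a = sin((1−f)δ)/sin δ ≈ 1.132, b = sin(fδ)/sin δ ≈ 0.456.
p = a·p₁ + b·p₂ ≈ (-0.741, 0.463, -0.486); φ = arcsin(p_z) ≈ -29.09°, λ = atan2(p_y, p_x) ≈ 148.02°.

≈ 29.1°S, 148.0°E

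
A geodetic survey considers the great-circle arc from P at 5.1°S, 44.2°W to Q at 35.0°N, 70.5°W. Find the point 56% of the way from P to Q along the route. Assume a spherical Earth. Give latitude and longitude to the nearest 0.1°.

Write both endpoints as unit vectors p₁, p₂ with components (cos φ cos λ, cos φ sin λ, sin φ).
The central angle between the endpoints is δ = arccos(p₁·p₂) ≈ 0.822 rad (47.1°).
Interpolate at f = 0.56 with slerp weights a = sin((1−f)δ)/sin δ ≈ 0.483, b = sin(fδ)/sin δ ≈ 0.607.
p = a·p₁ + b·p₂ ≈ (0.511, -0.804, 0.305); φ = arcsin(p_z) ≈ 17.75°, λ = atan2(p_y, p_x) ≈ -57.56°.

≈ 17.8°N, 57.6°W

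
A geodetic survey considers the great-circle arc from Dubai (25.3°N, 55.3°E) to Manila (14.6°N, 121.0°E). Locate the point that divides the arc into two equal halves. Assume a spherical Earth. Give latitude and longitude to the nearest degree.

≈ (23°N, 89°E)

The haversine formula gives a central angle δ ≈ 1.084 rad (62.1°) between the endpoints.
Interpolate at f = 1/2 with slerp weights a = sin((1−f)δ)/sin δ ≈ 0.584, b = sin(fδ)/sin δ ≈ 0.584.
p = a·p₁ + b·p₂ ≈ (0.009, 0.918, 0.397); φ = arcsin(p_z) ≈ 23.36°, λ = atan2(p_y, p_x) ≈ 89.41°.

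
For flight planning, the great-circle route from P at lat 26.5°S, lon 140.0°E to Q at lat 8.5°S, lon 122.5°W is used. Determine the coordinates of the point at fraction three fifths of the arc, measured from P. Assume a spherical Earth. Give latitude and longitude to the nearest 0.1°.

≈ lat 23.1°S, lon 158.2°W

Convert each endpoint to a unit vector on the sphere (x = cos φ cos λ, y = cos φ sin λ, z = sin φ).
The central angle between the endpoints is δ = arccos(p₁·p₂) ≈ 1.620 rad (92.8°).
Interpolate at f = 3/5 with slerp weights a = sin((1−f)δ)/sin δ ≈ 0.604, b = sin(fδ)/sin δ ≈ 0.827.
p = a·p₁ + b·p₂ ≈ (-0.854, -0.342, -0.392); φ = arcsin(p_z) ≈ -23.08°, λ = atan2(p_y, p_x) ≈ -158.16°.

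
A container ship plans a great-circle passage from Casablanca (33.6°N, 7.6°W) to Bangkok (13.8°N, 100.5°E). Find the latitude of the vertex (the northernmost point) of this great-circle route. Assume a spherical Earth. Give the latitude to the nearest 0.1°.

≈ 39.3°N

The great circle lies in the plane with unit normal n̂ = (p₁ × p₂)/|p₁ × p₂|.
Here n̂_z ≈ +0.774; the vertex latitude is φ_max = arccos|n̂_z| ≈ 39.3°.
Check via Clairaut: cos φ_max = |cos φ₁| · sin C = cos(33.6°)·sin(68.4°) ≈ 0.774, again giving ≈ 39.3°.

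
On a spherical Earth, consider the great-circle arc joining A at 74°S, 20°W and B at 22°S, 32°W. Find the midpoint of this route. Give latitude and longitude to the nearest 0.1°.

Write both endpoints as unit vectors p₁, p₂ with components (cos φ cos λ, cos φ sin λ, sin φ).
The central angle between the endpoints is δ = arccos(p₁·p₂) ≈ 0.915 rad (52.4°).
Interpolate at f = 1/2 with slerp weights a = sin((1−f)δ)/sin δ ≈ 0.557, b = sin(fδ)/sin δ ≈ 0.557.
p = a·p₁ + b·p₂ ≈ (0.583, -0.326, -0.744); φ = arcsin(p_z) ≈ -48.11°, λ = atan2(p_y, p_x) ≈ -29.26°.

≈ 48.1°S, 29.3°W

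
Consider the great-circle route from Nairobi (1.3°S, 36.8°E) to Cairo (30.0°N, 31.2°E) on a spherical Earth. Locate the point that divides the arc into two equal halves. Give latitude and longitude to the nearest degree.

From cos δ = sin φ₁ sin φ₂ + cos φ₁ cos φ₂ cos Δλ, the central angle is δ ≈ 0.554 rad (31.8°).
Interpolate at f = 1/2 with slerp weights a = sin((1−f)δ)/sin δ ≈ 0.520, b = sin(fδ)/sin δ ≈ 0.520.
p = a·p₁ + b·p₂ ≈ (0.801, 0.545, 0.248); φ = arcsin(p_z) ≈ 14.37°, λ = atan2(p_y, p_x) ≈ 34.20°.

≈ 14°N, 34°E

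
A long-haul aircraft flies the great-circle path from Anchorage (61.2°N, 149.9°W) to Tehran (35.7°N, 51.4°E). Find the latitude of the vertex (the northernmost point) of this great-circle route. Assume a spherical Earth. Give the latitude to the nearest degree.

≈ 82°N

The great circle lies in the plane with unit normal n̂ = (p₁ × p₂)/|p₁ × p₂|.
Here n̂_z ≈ -0.144; the vertex latitude is φ_max = arccos|n̂_z| ≈ 81.7°.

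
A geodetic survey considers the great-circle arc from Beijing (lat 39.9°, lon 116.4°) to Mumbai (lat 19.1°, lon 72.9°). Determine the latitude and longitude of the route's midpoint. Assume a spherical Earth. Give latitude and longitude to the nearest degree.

≈ lat 31°, lon 92°

From cos δ = sin φ₁ sin φ₂ + cos φ₁ cos φ₂ cos Δλ, the central angle is δ ≈ 0.744 rad (42.6°).
Interpolate at f = 1/2 with slerp weights a = sin((1−f)δ)/sin δ ≈ 0.537, b = sin(fδ)/sin δ ≈ 0.537.
p = a·p₁ + b·p₂ ≈ (-0.034, 0.854, 0.520); φ = arcsin(p_z) ≈ 31.33°, λ = atan2(p_y, p_x) ≈ 92.28°.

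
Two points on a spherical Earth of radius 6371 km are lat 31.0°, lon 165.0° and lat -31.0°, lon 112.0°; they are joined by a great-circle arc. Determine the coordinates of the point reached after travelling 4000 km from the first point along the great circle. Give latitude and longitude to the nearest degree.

≈ lat 3°, lon 141°

Write both endpoints as unit vectors p₁, p₂ with components (cos φ cos λ, cos φ sin λ, sin φ).
The central angle between the endpoints is δ = arccos(p₁·p₂) ≈ 1.393 rad (79.8°). The total great-circle distance is δ·R ≈ 1.393 × 6371 ≈ 8874 km, so the target fraction is f = 4000/8874 ≈ 0.451.
Interpolate at f ≈ 0.451 with slerp weights a = sin((1−f)δ)/sin δ ≈ 0.704, b = sin(fδ)/sin δ ≈ 0.597.
p = a·p₁ + b·p₂ ≈ (-0.774, 0.630, 0.055); φ = arcsin(p_z) ≈ 3.16°, λ = atan2(p_y, p_x) ≈ 140.85°.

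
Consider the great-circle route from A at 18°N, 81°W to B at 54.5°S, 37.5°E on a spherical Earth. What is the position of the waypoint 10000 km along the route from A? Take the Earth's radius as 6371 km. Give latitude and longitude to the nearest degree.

Convert each endpoint to a unit vector on the sphere (x = cos φ cos λ, y = cos φ sin λ, z = sin φ).
The central angle between the endpoints is δ = arccos(p₁·p₂) ≈ 2.112 rad (121.0°). The total great-circle distance is δ·R ≈ 2.112 × 6371 ≈ 13455 km, so the target fraction is f = 10000/13455 ≈ 0.743.
Interpolate at f ≈ 0.743 with slerp weights a = sin((1−f)δ)/sin δ ≈ 0.602, b = sin(fδ)/sin δ ≈ 1.167.
p = a·p₁ + b·p₂ ≈ (0.627, -0.153, -0.764); φ = arcsin(p_z) ≈ -49.80°, λ = atan2(p_y, p_x) ≈ -13.73°.

≈ 50°S, 14°W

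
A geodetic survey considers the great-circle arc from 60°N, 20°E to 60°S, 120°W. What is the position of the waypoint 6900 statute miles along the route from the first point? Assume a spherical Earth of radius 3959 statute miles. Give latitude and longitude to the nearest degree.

Write both endpoints as unit vectors p₁, p₂ with components (cos φ cos λ, cos φ sin λ, sin φ).
The central angle between the endpoints is δ = arccos(p₁·p₂) ≈ 2.798 rad (160.3°). The total great-circle distance is δ·R ≈ 2.798 × 3959 ≈ 11077 mi, so the target fraction is f = 6900/11077 ≈ 0.623.
Interpolate at f ≈ 0.623 with slerp weights a = sin((1−f)δ)/sin δ ≈ 2.581, b = sin(fδ)/sin δ ≈ 2.924.
p = a·p₁ + b·p₂ ≈ (0.482, -0.825, -0.296); φ = arcsin(p_z) ≈ -17.24°, λ = atan2(p_y, p_x) ≈ -59.69°.

≈ 17°S, 60°W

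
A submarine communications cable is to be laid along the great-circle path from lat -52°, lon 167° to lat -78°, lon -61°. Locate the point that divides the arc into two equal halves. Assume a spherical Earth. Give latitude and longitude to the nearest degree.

Convert each endpoint to a unit vector on the sphere (x = cos φ cos λ, y = cos φ sin λ, z = sin φ).
The central angle between the endpoints is δ = arccos(p₁·p₂) ≈ 0.816 rad (46.8°).
Interpolate at f = 1/2 with slerp weights a = sin((1−f)δ)/sin δ ≈ 0.545, b = sin(fδ)/sin δ ≈ 0.545.
p = a·p₁ + b·p₂ ≈ (-0.272, -0.024, -0.962); φ = arcsin(p_z) ≈ -74.16°, λ = atan2(p_y, p_x) ≈ -175.04°.

≈ lat -74°, lon -175°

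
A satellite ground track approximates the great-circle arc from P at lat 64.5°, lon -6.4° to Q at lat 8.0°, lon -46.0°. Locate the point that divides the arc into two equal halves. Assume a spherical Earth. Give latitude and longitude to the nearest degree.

Convert each endpoint to a unit vector on the sphere (x = cos φ cos λ, y = cos φ sin λ, z = sin φ).
The central angle between the endpoints is δ = arccos(p₁·p₂) ≈ 1.099 rad (63.0°).
Interpolate at f = 1/2 with slerp weights a = sin((1−f)δ)/sin δ ≈ 0.586, b = sin(fδ)/sin δ ≈ 0.586.
p = a·p₁ + b·p₂ ≈ (0.654, -0.446, 0.611); φ = arcsin(p_z) ≈ 37.65°, λ = atan2(p_y, p_x) ≈ -34.27°.

≈ lat 38°, lon -34°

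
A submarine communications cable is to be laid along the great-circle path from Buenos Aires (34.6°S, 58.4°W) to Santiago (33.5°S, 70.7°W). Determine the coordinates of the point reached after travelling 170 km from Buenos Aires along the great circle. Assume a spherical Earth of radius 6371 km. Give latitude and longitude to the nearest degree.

≈ 35°S, 60°W

Convert each endpoint to a unit vector on the sphere (x = cos φ cos λ, y = cos φ sin λ, z = sin φ).
The central angle between the endpoints is δ = arccos(p₁·p₂) ≈ 0.179 rad (10.2°). The total great-circle distance is δ·R ≈ 0.179 × 6371 ≈ 1139 km, so the target fraction is f = 170/1139 ≈ 0.149.
Interpolate at f ≈ 0.149 with slerp weights a = sin((1−f)δ)/sin δ ≈ 0.852, b = sin(fδ)/sin δ ≈ 0.150.
p = a·p₁ + b·p₂ ≈ (0.409, -0.715, -0.567); φ = arcsin(p_z) ≈ -34.51°, λ = atan2(p_y, p_x) ≈ -60.25°.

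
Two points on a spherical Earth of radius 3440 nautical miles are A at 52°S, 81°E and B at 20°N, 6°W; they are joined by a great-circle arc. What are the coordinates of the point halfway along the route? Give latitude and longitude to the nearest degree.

Write both endpoints as unit vectors p₁, p₂ with components (cos φ cos λ, cos φ sin λ, sin φ).
The central angle between the endpoints is δ = arccos(p₁·p₂) ≈ 1.812 rad (103.8°).
Interpolate at f = 1/2 with slerp weights a = sin((1−f)δ)/sin δ ≈ 0.811, b = sin(fδ)/sin δ ≈ 0.811.
p = a·p₁ + b·p₂ ≈ (0.836, 0.413, -0.362); φ = arcsin(p_z) ≈ -21.20°, λ = atan2(p_y, p_x) ≈ 26.32°.

≈ 21°S, 26°E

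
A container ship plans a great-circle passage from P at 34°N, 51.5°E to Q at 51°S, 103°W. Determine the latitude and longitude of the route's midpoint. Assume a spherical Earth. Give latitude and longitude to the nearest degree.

Write both endpoints as unit vectors p₁, p₂ with components (cos φ cos λ, cos φ sin λ, sin φ).
The central angle between the endpoints is δ = arccos(p₁·p₂) ≈ 2.703 rad (154.9°).
Interpolate at f = 1/2 with slerp weights a = sin((1−f)δ)/sin δ ≈ 2.300, b = sin(fδ)/sin δ ≈ 2.300.
p = a·p₁ + b·p₂ ≈ (0.861, 0.082, -0.501); φ = arcsin(p_z) ≈ -30.09°, λ = atan2(p_y, p_x) ≈ 5.43°.

≈ 30°S, 5°E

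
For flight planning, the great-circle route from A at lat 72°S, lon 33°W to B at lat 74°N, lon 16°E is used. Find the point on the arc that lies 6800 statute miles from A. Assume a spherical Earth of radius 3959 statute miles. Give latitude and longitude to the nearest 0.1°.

≈ lat 24.7°N, lon 6.8°W

From cos δ = sin φ₁ sin φ₂ + cos φ₁ cos φ₂ cos Δλ, the central angle is δ ≈ 2.603 rad (149.1°). The total great-circle distance is δ·R ≈ 2.603 × 3959 ≈ 10305 mi, so the target fraction is f = 6800/10305 ≈ 0.660.
Interpolate at f ≈ 0.660 with slerp weights a = sin((1−f)δ)/sin δ ≈ 1.509, b = sin(fδ)/sin δ ≈ 1.928.
p = a·p₁ + b·p₂ ≈ (0.902, -0.107, 0.419); φ = arcsin(p_z) ≈ 24.74°, λ = atan2(p_y, p_x) ≈ -6.79°.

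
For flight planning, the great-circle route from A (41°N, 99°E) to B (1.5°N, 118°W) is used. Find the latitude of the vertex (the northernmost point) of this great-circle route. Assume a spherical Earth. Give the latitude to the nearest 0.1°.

The great circle lies in the plane with unit normal n̂ = (p₁ × p₂)/|p₁ × p₂|.
Here n̂_z ≈ +0.560; the vertex latitude is φ_max = arccos|n̂_z| ≈ 55.9°.
Check via Clairaut: cos φ_max = |cos φ₁| · sin C = cos(41.0°)·sin(47.9°) ≈ 0.560, again giving ≈ 55.9°.

≈ 55.9°N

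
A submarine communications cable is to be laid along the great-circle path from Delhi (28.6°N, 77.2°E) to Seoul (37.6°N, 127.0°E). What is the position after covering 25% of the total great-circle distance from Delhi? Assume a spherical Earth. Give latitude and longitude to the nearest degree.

≈ (33°N, 89°E)

Convert each endpoint to a unit vector on the sphere (x = cos φ cos λ, y = cos φ sin λ, z = sin φ).
The central angle between the endpoints is δ = arccos(p₁·p₂) ≈ 0.736 rad (42.2°).
Interpolate at f = 0.25 with slerp weights a = sin((1−f)δ)/sin δ ≈ 0.781, b = sin(fδ)/sin δ ≈ 0.273.
p = a·p₁ + b·p₂ ≈ (0.022, 0.841, 0.540); φ = arcsin(p_z) ≈ 32.70°, λ = atan2(p_y, p_x) ≈ 88.50°.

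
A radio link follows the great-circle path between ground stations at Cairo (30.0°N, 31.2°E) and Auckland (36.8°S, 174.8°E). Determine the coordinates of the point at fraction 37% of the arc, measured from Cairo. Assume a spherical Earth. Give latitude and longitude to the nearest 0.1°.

≈ 0.8°N, 80.5°E

The haversine formula gives a central angle δ ≈ 2.602 rad (149.1°) between the endpoints.
Interpolate at f = 0.37 with slerp weights a = sin((1−f)δ)/sin δ ≈ 1.940, b = sin(fδ)/sin δ ≈ 1.596.
p = a·p₁ + b·p₂ ≈ (0.165, 0.986, 0.014); φ = arcsin(p_z) ≈ 0.81°, λ = atan2(p_y, p_x) ≈ 80.53°.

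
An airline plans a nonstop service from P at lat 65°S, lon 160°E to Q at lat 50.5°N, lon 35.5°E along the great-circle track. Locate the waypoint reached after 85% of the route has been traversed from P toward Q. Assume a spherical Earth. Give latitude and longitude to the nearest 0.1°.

The haversine formula gives a central angle δ ≈ 2.590 rad (148.4°) between the endpoints.
Interpolate at f = 0.85 with slerp weights a = sin((1−f)δ)/sin δ ≈ 0.723, b = sin(fδ)/sin δ ≈ 1.541.
p = a·p₁ + b·p₂ ≈ (0.511, 0.674, 0.534); φ = arcsin(p_z) ≈ 32.28°, λ = atan2(p_y, p_x) ≈ 52.82°.

≈ lat 32.3°N, lon 52.8°E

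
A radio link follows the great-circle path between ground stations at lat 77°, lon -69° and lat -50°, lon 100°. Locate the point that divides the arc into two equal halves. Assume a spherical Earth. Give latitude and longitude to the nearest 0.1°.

≈ lat 26.2°, lon 94.2°

The haversine formula gives a central angle δ ≈ 2.665 rad (152.7°) between the endpoints.
Interpolate at f = 1/2 with slerp weights a = sin((1−f)δ)/sin δ ≈ 2.116, b = sin(fδ)/sin δ ≈ 2.116.
p = a·p₁ + b·p₂ ≈ (-0.066, 0.895, 0.441); φ = arcsin(p_z) ≈ 26.16°, λ = atan2(p_y, p_x) ≈ 94.19°.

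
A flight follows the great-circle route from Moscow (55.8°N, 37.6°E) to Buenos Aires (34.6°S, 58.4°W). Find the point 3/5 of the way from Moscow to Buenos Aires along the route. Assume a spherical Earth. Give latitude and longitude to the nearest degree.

The haversine formula gives a central angle δ ≈ 2.115 rad (121.2°) between the endpoints.
Interpolate at f = 3/5 with slerp weights a = sin((1−f)δ)/sin δ ≈ 0.875, b = sin(fδ)/sin δ ≈ 1.116.
p = a·p₁ + b·p₂ ≈ (0.871, -0.482, 0.090); φ = arcsin(p_z) ≈ 5.17°, λ = atan2(p_y, p_x) ≈ -28.97°.

≈ 5°N, 29°W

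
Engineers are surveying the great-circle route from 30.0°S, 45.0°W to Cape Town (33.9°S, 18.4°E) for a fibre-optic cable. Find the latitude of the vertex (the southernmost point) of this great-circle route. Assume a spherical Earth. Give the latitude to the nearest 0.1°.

The great circle lies in the plane with unit normal n̂ = (p₁ × p₂)/|p₁ × p₂|.
Here n̂_z ≈ +0.804; the vertex latitude is φ_max = arccos|n̂_z| ≈ 36.5°.
Check via Clairaut: cos φ_max = |cos φ₁| · sin C = cos(30.0°)·sin(111.8°) ≈ 0.804, again giving ≈ 36.5°.

≈ 36.5°S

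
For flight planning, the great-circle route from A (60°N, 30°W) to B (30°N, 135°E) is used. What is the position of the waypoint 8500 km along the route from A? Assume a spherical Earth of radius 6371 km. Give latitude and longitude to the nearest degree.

Write both endpoints as unit vectors p₁, p₂ with components (cos φ cos λ, cos φ sin λ, sin φ).
The central angle between the endpoints is δ = arccos(p₁·p₂) ≈ 1.556 rad (89.2°). The total great-circle distance is δ·R ≈ 1.556 × 6371 ≈ 9914 km, so the target fraction is f = 8500/9914 ≈ 0.857.
Interpolate at f ≈ 0.857 with slerp weights a = sin((1−f)δ)/sin δ ≈ 0.220, b = sin(fδ)/sin δ ≈ 0.972.
p = a·p₁ + b·p₂ ≈ (-0.500, 0.540, 0.677); φ = arcsin(p_z) ≈ 42.59°, λ = atan2(p_y, p_x) ≈ 132.78°.

≈ (43°N, 133°E)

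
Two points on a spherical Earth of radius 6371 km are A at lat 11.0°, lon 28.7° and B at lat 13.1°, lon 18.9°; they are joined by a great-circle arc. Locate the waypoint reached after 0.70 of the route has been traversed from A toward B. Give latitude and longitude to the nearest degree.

Convert each endpoint to a unit vector on the sphere (x = cos φ cos λ, y = cos φ sin λ, z = sin φ).
The central angle between the endpoints is δ = arccos(p₁·p₂) ≈ 0.171 rad (9.8°).
Interpolate at f = 0.70 with slerp weights a = sin((1−f)δ)/sin δ ≈ 0.301, b = sin(fδ)/sin δ ≈ 0.702.
p = a·p₁ + b·p₂ ≈ (0.906, 0.363, 0.217); φ = arcsin(p_z) ≈ 12.51°, λ = atan2(p_y, p_x) ≈ 21.86°.

≈ lat 13°, lon 22°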